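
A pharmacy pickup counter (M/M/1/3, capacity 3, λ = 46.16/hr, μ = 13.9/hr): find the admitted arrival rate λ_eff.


ρ = 3.3209; P_K = (1−ρ)ρ^3/(1−ρ^4) = 0.704668
λ_eff = λ(1 − P_K) = 46.16·(1 − 0.704668) = 46.16·0.295332 = 13.6325 /hr

Final: 13.6325 /hr


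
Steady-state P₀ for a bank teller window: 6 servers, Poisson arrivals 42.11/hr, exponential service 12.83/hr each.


a = λ/μ = 42.11/12.83 = 3.2822; ρ = a/c = 0.5470
Σ_{k=0}^{5} a^k/k! (terms k=0..5) = 1.00000 + 3.28215 + 5.38626 + 5.89284 + 4.83530 + 3.17403 = 23.57058
Tail: a^6/(6!(1−ρ)) = 1250.11944/(720·0.4530) = 3.83305
P₀ = 1/(23.57058 + 3.83305) = 1/27.40363 = 0.036492

Final: 0.036492


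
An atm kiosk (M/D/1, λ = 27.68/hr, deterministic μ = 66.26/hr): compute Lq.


ρ = 27.68/66.26 = 0.4177
M/D/1: Lq = ρ²/(2(1−ρ)) = 0.1745/(2·0.5823) = 0.14986

Final: 0.14986


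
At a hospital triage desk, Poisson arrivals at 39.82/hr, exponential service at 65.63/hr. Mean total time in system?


W = 1/(μ−λ) = 1/(65.63 − 39.82) = 1/25.81 = 0.03874 hr

Final: 0.03874 hr


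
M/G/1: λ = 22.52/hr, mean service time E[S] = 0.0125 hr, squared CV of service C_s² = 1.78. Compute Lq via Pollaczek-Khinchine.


ρ = λ·E[S] = 22.52·0.0125 = 0.2815
Lq = ρ²(1+C_s²)/(2(1−ρ)) = 0.07924·(1+1.78)/(2·0.7185)
= 0.07924·2.7800/1.4370 = 0.15330

Final: 0.15330


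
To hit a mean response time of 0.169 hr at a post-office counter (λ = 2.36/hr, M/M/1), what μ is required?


W = 1/(μ−λ) ⇒ μ − λ = 1/W = 1/0.169 = 5.9172
μ = λ + 1/W = 2.36 + 5.9172 = 8.2772 per hr

Final: 8.2772 /hr


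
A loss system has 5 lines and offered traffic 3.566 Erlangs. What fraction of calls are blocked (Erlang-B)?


B(c,a) = (a^c/c!) / Σ_{k=0}^{c} a^k/k!
a^5/5! = 4.805355
Σ terms (k=0..5): 1.00000 + 3.56600 + 6.35818 + 7.55775 + 6.73774 + 4.80535 = 30.025025
B = 4.805355/30.025025 = 0.160045

Final: 0.160045


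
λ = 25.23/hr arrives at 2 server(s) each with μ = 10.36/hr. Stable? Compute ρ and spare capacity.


Total capacity cμ = 2·10.36 = 20.72/hr
ρ = λ/(cμ) = 25.23/20.72 = 1.2177
Stable ⇔ ρ < 1: NO
Spare capacity = cμ − λ = 20.72 − 25.23 = -4.51/hr

Final: ρ = 1.2177; unstable; margin = -4.51/hr


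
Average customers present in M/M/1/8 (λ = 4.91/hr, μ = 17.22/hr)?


ρ = 4.91/17.22 = 0.2851
L = ρ[1 − (K+1)ρ^K + Kρ^(K+1)] / [(1−ρ)(1−ρ^(K+1))]
Numerator: 0.2851·(1 − 9·0.00004369 + 8·0.00001246) = 0.285050
Denominator: (0.7149)·(0.999988) = 0.714858
L = 0.285050/0.714858 = 0.3988

Final: 0.3988


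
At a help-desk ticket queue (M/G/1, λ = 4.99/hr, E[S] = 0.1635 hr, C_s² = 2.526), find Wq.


ρ = λ·E[S] = 4.99·0.1635 = 0.8159
E[S²] = E[S]²(1+C_s²) = 0.1635²·(1+2.526) = 0.094258
Wq = λ·E[S²]/(2(1−ρ)) = 4.99·0.094258/(2·0.1841) = 1.27718 hr

Final: 1.27718 hr


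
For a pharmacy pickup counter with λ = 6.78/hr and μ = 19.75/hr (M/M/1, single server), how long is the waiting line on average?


ρ = 6.78/19.75 = 0.3433
Lq = ρ²/(1−ρ) = 0.1178/0.6567 = 0.1795

Final: 0.1795


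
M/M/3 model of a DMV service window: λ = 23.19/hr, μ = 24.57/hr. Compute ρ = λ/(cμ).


ρ = λ/(cμ) = 23.19/(3·24.57) = 23.19/73.71 = 0.3146

Final: 0.3146


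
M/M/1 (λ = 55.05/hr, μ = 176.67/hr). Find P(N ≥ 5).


ρ = 55.05/176.67 = 0.3116
P(N ≥ n) = ρ^n = 0.3116^5 = 0.002937

Final: 0.002937


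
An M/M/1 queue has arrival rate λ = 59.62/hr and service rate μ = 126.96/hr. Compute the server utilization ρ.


ρ = λ/μ = 59.62/126.96 = 0.4696

Final: 0.4696


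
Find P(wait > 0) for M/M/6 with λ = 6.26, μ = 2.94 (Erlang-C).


a = λ/μ = 2.1293; ρ = a/6 = 0.3549
P₀ = 0.118669 (from M/M/c formula)
C(c,a) = [a^c/(c!(1−ρ))]·P₀ = [93.18843/(720·0.6451)]·0.118669
= 0.20063·0.118669 = 0.023808

Final: 0.023808


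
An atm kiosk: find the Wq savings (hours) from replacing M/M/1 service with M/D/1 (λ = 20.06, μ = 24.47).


ρ = 20.06/24.47 = 0.8198
Wq(M/M/1) = ρ/(μ−λ) = 0.8198/4.41 = 0.18589 hr
Wq(M/D/1) = ρ/(2(μ−λ)) = 0.09295 hr
Savings = 0.18589 − 0.09295 = 0.09295 hr

Final: 0.09295 hr


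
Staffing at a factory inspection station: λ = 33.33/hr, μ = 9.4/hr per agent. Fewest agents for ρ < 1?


Stability requires cμ > λ ⇔ c > λ/μ.
λ/μ = 33.33/9.4 = 3.5457
Minimum integer c = ⌊3.5457⌋ + 1 = 4
Check: 4·9.4 = 37.60 > 33.33, while 3·9.4 = 28.20 ≤ 33.33

Final: 4 servers


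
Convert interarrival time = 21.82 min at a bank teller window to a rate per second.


λ = 1/(interarrival time) in consistent units.
1 second = 0.0166667 min, so λ = 0.0166667/21.82 = 0.0007638 per second

Final: 0.0007638 /sec


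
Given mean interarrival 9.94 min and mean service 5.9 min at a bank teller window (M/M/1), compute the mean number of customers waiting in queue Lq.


λ = 60/9.94 = 6.0362 /hr
μ = 60/5.9 = 10.1695 /hr
ρ = λ/μ = 6.0362/10.1695 = 0.5936
Lq = ρ²/(1−ρ) = 0.3523/0.4064 = 0.8668

Final: 0.8668


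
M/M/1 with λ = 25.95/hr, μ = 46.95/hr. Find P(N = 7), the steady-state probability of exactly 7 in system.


ρ = 25.95/46.95 = 0.5527
P_n = (1−ρ)·ρ^n = (1 − 0.5527)·0.5527^7 = 0.4473·0.015758 = 0.007048

Final: 0.007048


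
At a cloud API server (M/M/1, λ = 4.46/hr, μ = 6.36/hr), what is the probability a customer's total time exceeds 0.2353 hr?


W ~ Exponential(μ−λ) for M/M/1.
μ − λ = 6.36 − 4.46 = 1.9000
P(W > t) = e^{−(μ−λ)t} = e^{−0.4471} = 0.639499

Final: 0.639499


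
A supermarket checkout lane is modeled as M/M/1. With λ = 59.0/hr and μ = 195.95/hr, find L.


ρ = λ/μ = 59.0/195.95 = 0.3011
L = ρ/(1−ρ) = 0.3011/(1 − 0.3011) = 0.3011/0.6989 = 0.4308

Final: 0.4308


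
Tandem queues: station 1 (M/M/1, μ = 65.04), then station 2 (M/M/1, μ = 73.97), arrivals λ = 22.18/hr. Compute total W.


Each node sees arrival rate λ = 22.18/hr (tandem ⇒ throughput preserved).
W₁ = 1/(μ₁−λ) = 1/(65.04−22.18) = 0.02333 hr
W₂ = 1/(μ₂−λ) = 1/(73.97−22.18) = 0.01931 hr
W_total = W₁ + W₂ = 0.02333 + 0.01931 = 0.04264 hr

Final: 0.04264 hr


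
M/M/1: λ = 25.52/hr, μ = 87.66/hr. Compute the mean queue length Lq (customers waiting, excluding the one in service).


ρ = 25.52/87.66 = 0.2911
Lq = ρ²/(1−ρ) = 0.08475/0.7089 = 0.1196

Final: 0.1196


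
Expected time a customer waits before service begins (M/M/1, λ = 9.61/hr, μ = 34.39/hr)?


ρ = 9.61/34.39 = 0.2794
Wq = ρ/(μ−λ) = 0.2794/(34.39 − 9.61) = 0.2794/24.78 = 0.01128 hr

Final: 0.01128 hr


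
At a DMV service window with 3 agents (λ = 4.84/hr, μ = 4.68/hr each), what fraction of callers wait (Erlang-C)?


a = λ/μ = 1.0342; ρ = a/3 = 0.3447
P₀ = 0.350841 (from M/M/c formula)
C(c,a) = [a^c/(c!(1−ρ))]·P₀ = [1.10611/(6·0.6553)]·0.350841
= 0.28134·0.350841 = 0.098704

Final: 0.098704


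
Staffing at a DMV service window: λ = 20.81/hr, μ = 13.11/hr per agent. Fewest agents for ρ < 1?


Stability requires cμ > λ ⇔ c > λ/μ.
λ/μ = 20.81/13.11 = 1.5873
Minimum integer c = ⌊1.5873⌋ + 1 = 2
Check: 2·13.11 = 26.22 > 20.81, while 1·13.11 = 13.11 ≤ 20.81

Final: 2 servers


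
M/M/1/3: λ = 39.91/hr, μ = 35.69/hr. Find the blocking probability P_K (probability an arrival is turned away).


ρ = λ/μ = 39.91/35.69 = 1.1182
P_K = (1−ρ)ρ^K/(1−ρ^(K+1)) = (-0.1182·1.398317)/(1 − 1.563654)
= -0.165338/-0.563654 = 0.293331

Final: 0.293331


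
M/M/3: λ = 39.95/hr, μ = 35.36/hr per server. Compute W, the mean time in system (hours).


a = 1.1298; ρ = 0.3766; P₀ = 0.317097
Lq = P₀·a^c·ρ/(c!(1−ρ)²) = 0.07386
Wq = Lq/λ = 0.07386/39.95 = 0.001849 hr
W = Wq + 1/μ = 0.001849 + 0.02828 = 0.03013 hr

Final: 0.03013 hr


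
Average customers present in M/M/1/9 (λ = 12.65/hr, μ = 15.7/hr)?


ρ = 12.65/15.7 = 0.8057
L = ρ[1 − (K+1)ρ^K + Kρ^(K+1)] / [(1−ρ)(1−ρ^(K+1))]
Numerator: 0.8057·(1 − 10·0.143126 + 9·0.115321) = 0.488783
Denominator: (0.1943)·(0.884679) = 0.171864
L = 0.488783/0.171864 = 2.8440

Final: 2.8440


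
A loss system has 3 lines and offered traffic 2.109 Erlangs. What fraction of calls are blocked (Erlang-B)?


B(c,a) = (a^c/c!) / Σ_{k=0}^{c} a^k/k!
a^3/3! = 1.563430
Σ terms (k=0..3): 1.00000 + 2.10900 + 2.22394 + 1.56343 = 6.896371
B = 1.563430/6.896371 = 0.226703

Final: 0.226703


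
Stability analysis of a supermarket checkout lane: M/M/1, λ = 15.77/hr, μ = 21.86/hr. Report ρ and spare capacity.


Total capacity cμ = 1·21.86 = 21.86/hr
ρ = λ/(cμ) = 15.77/21.86 = 0.7214
Stable ⇔ ρ < 1: YES
Spare capacity = cμ − λ = 21.86 − 15.77 = 6.09/hr

Final: ρ = 0.7214; stable; margin = 6.09/hr


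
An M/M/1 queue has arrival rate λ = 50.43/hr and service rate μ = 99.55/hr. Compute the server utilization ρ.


ρ = λ/μ = 50.43/99.55 = 0.5066

Final: 0.5066


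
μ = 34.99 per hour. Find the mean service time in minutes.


Mean service time = 1/μ = 1/34.99 hour = 0.02858 hour
In minutes: 0.02858 × 60 = 1.7148 min

Final: 1.7148 min


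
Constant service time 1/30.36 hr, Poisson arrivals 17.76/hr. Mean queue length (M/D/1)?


ρ = 17.76/30.36 = 0.5850
M/D/1: Lq = ρ²/(2(1−ρ)) = 0.3422/(2·0.4150) = 0.41227

Final: 0.41227


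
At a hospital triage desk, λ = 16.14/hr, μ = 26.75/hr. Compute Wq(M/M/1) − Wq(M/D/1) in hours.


ρ = 16.14/26.75 = 0.6034
Wq(M/M/1) = ρ/(μ−λ) = 0.6034/10.61 = 0.05687 hr
Wq(M/D/1) = ρ/(2(μ−λ)) = 0.02843 hr
Savings = 0.05687 − 0.02843 = 0.02843 hr

Final: 0.02843 hr


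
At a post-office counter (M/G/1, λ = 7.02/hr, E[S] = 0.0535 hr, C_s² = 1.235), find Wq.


ρ = λ·E[S] = 7.02·0.0535 = 0.3756
E[S²] = E[S]²(1+C_s²) = 0.0535²·(1+1.235) = 0.006397
Wq = λ·E[S²]/(2(1−ρ)) = 7.02·0.006397/(2·0.6244) = 0.03596 hr

Final: 0.03596 hr


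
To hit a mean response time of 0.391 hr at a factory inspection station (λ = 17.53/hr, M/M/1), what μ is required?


W = 1/(μ−λ) ⇒ μ − λ = 1/W = 1/0.391 = 2.5575
μ = λ + 1/W = 17.53 + 2.5575 = 20.0875 per hr

Final: 20.0875 /hr


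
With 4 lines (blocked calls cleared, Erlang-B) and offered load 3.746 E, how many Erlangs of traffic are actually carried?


B(4,3.746) = 0.285599 (Erlang-B)
Carried load = a(1 − B) = 3.746·(1 − 0.285599) = 3.746·0.714401 = 2.6761 E

Final: 2.6761 Erlangs


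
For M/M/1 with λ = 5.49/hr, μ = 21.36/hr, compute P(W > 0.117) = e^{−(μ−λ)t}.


W ~ Exponential(μ−λ) for M/M/1.
μ − λ = 21.36 − 5.49 = 15.8700
P(W > t) = e^{−(μ−λ)t} = e^{−1.8568} = 0.156173

Final: 0.156173


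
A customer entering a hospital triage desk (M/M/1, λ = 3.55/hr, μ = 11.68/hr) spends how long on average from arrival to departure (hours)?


W = 1/(μ−λ) = 1/(11.68 − 3.55) = 1/8.13 = 0.1230 hr

Final: 0.1230 hr


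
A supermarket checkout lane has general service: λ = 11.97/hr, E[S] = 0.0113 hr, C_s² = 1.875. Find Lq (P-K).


ρ = λ·E[S] = 11.97·0.0113 = 0.1353
Lq = ρ²(1+C_s²)/(2(1−ρ)) = 0.01830·(1+1.875)/(2·0.8647)
= 0.01830·2.8750/1.7295 = 0.03041

Final: 0.03041


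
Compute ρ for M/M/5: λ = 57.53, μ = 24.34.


ρ = λ/(cμ) = 57.53/(5·24.34) = 57.53/121.70 = 0.4727

Final: 0.4727


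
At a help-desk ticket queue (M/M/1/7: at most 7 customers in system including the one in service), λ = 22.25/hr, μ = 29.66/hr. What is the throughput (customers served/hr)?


ρ = 0.7502; P_K = (1−ρ)ρ^7/(1−ρ^8) = 0.037124
λ_eff = λ(1 − P_K) = 22.25·(1 − 0.037124) = 22.25·0.962876 = 21.4240 /hr

Final: 21.4240 /hr


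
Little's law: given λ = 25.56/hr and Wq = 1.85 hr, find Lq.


Lq = λWq = 25.56·1.85 = 47.2860

Final: 47.2860


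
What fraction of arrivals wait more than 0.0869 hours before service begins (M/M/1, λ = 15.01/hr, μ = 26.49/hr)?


ρ = 15.01/26.49 = 0.5666
P(Wq > t) = ρ·e^{−(μ−λ)t} = 0.5666·e^{−0.9976}
= 0.5666·0.368759 = 0.208950

Final: 0.208950


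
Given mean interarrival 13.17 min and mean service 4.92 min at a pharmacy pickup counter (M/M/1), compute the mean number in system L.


λ = 60/13.17 = 4.5558 /hr
μ = 60/4.92 = 12.1951 /hr
ρ = λ/μ = 4.5558/12.1951 = 0.3736
L = ρ/(1−ρ) = 0.3736/0.6264 = 0.5964

Final: 0.5964


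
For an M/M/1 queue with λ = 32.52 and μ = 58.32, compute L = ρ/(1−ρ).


ρ = λ/μ = 32.52/58.32 = 0.5576
L = ρ/(1−ρ) = 0.5576/(1 − 0.5576) = 0.5576/0.4424 = 1.2605

Final: 1.2605


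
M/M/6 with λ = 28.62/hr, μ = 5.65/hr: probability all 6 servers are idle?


a = λ/μ = 28.62/5.65 = 5.0655; ρ = a/c = 0.8442
Σ_{k=0}^{5} a^k/k! (terms k=0..5) = 1.00000 + 5.06549 + 12.82958 + 21.66269 + 27.43301 + 27.79231 = 95.78307
Tail: a^6/(6!(1−ρ)) = 16893.78993/(720·0.1558) = 150.64696
P₀ = 1/(95.78307 + 150.64696) = 1/246.43003 = 0.004058

Final: 0.004058


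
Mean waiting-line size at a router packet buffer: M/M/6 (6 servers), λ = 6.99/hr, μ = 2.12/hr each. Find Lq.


a = λ/μ = 3.2972; ρ = a/6 = 0.5495
P₀ = 0.035919
Lq = P₀·a^c·ρ / (c!·(1−ρ)²) = 0.035919·1284.83657·0.5495/(720·0.20292)
= 0.17358

Final: 0.17358


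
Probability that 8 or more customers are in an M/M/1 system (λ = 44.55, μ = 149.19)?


ρ = 44.55/149.19 = 0.2986
P(N ≥ n) = ρ^n = 0.2986^8 = 0.00006322

Final: 0.00006322


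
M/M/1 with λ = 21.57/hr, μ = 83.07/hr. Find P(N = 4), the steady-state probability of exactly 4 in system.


ρ = 21.57/83.07 = 0.2597
P_n = (1−ρ)·ρ^n = (1 − 0.2597)·0.2597^4 = 0.7403·0.004546 = 0.003366

Final: 0.003366


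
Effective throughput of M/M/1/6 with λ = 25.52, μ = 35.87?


ρ = 0.7115; P_K = (1−ρ)ρ^6/(1−ρ^7) = 0.041224
λ_eff = λ(1 − P_K) = 25.52·(1 − 0.041224) = 25.52·0.958776 = 24.4680 /hr

Final: 24.4680 /hr


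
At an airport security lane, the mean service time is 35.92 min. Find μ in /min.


μ = 1/(service time) in consistent units.
1 minute = 1 min, so μ = 1/35.92 = 0.02784 per minute

Final: 0.02784 /min


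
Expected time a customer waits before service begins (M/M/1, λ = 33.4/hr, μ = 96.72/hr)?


ρ = 33.4/96.72 = 0.3453
Wq = ρ/(μ−λ) = 0.3453/(96.72 − 33.4) = 0.3453/63.32 = 0.005454 hr

Final: 0.005454 hr


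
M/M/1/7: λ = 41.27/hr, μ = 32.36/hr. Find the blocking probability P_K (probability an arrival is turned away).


ρ = λ/μ = 41.27/32.36 = 1.2753
P_K = (1−ρ)ρ^K/(1−ρ^(K+1)) = (-0.2753·5.487590)/(1 − 6.998543)
= -1.510953/-5.998543 = 0.251887

Final: 0.251887


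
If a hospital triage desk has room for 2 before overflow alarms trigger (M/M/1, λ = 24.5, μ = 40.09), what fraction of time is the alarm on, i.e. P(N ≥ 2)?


ρ = 24.5/40.09 = 0.6111
P(N ≥ n) = ρ^n = 0.6111^2 = 0.373474

Final: 0.373474


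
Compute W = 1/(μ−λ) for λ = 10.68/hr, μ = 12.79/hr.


W = 1/(μ−λ) = 1/(12.79 − 10.68) = 1/2.11 = 0.4739 hr

Final: 0.4739 hr


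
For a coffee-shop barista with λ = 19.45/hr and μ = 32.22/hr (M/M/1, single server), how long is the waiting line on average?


ρ = 19.45/32.22 = 0.6037
Lq = ρ²/(1−ρ) = 0.3644/0.3963 = 0.9194

Final: 0.9194


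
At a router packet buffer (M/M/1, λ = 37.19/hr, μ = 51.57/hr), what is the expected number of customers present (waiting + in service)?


ρ = λ/μ = 37.19/51.57 = 0.7212
L = ρ/(1−ρ) = 0.7212/(1 − 0.7212) = 0.7212/0.2788 = 2.5862

Final: 2.5862


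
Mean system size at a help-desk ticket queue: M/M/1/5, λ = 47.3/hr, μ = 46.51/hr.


ρ = 47.3/46.51 = 1.0170
L = ρ[1 − (K+1)ρ^K + Kρ^(K+1)] / [(1−ρ)(1−ρ^(K+1))]
Numerator: 1.0170·(1 − 6·1.087862 + 5·1.106340) = 0.004604
Denominator: (-0.01699)·(-0.106340) = 0.001806
L = 0.004604/0.001806 = 2.5491

Final: 2.5491


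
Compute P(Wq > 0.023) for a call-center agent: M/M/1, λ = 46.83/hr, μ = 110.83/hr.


ρ = 46.83/110.83 = 0.4225
P(Wq > t) = ρ·e^{−(μ−λ)t} = 0.4225·e^{−1.4720}
= 0.4225·0.229466 = 0.096958

Final: 0.096958


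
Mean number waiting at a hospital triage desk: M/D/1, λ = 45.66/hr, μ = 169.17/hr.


ρ = 45.66/169.17 = 0.2699
M/D/1: Lq = ρ²/(2(1−ρ)) = 0.07285/(2·0.7301) = 0.04989

Final: 0.04989


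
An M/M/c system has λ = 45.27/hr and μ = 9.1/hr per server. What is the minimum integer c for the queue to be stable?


Stability requires cμ > λ ⇔ c > λ/μ.
λ/μ = 45.27/9.1 = 4.9747
Minimum integer c = ⌊4.9747⌋ + 1 = 5
Check: 5·9.1 = 45.50 > 45.27, while 4·9.1 = 36.40 ≤ 45.27

Final: 5 servers


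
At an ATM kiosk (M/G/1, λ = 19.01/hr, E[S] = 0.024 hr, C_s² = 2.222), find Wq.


ρ = λ·E[S] = 19.01·0.024 = 0.4562
E[S²] = E[S]²(1+C_s²) = 0.024²·(1+2.222) = 0.001856
Wq = λ·E[S²]/(2(1−ρ)) = 19.01·0.001856/(2·0.5438) = 0.03244 hr

Final: 0.03244 hr


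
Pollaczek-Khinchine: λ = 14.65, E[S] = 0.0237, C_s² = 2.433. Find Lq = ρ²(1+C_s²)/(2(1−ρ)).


ρ = λ·E[S] = 14.65·0.0237 = 0.3472
Lq = ρ²(1+C_s²)/(2(1−ρ)) = 0.1206·(1+2.433)/(2·0.6528)
= 0.1206·3.4330/1.3056 = 0.31699

Final: 0.31699


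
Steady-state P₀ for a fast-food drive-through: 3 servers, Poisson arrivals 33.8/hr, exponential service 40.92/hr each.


a = λ/μ = 33.8/40.92 = 0.8260; ρ = a/c = 0.2753
Σ_{k=0}^{2} a^k/k! (terms k=0..2) = 1.00000 + 0.82600 + 0.34114 = 2.16714
Tail: a^3/(3!(1−ρ)) = 0.56356/(6·0.7247) = 0.12961
P₀ = 1/(2.16714 + 0.12961) = 1/2.29676 = 0.435397

Final: 0.435397


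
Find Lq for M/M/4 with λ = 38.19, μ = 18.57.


a = λ/μ = 2.0565; ρ = a/4 = 0.5141
P₀ = 0.122626
Lq = P₀·a^c·ρ / (c!·(1−ρ)²) = 0.122626·17.88756·0.5141/(24·0.23606)
= 0.19905

Final: 0.19905


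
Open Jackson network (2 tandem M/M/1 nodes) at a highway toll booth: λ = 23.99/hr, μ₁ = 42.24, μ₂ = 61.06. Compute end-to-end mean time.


Each node sees arrival rate λ = 23.99/hr (tandem ⇒ throughput preserved).
W₁ = 1/(μ₁−λ) = 1/(42.24−23.99) = 0.05479 hr
W₂ = 1/(μ₂−λ) = 1/(61.06−23.99) = 0.02698 hr
W_total = W₁ + W₂ = 0.05479 + 0.02698 = 0.08177 hr

Final: 0.08177 hr


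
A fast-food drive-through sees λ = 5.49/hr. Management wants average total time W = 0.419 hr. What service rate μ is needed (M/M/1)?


W = 1/(μ−λ) ⇒ μ − λ = 1/W = 1/0.419 = 2.3866
μ = λ + 1/W = 5.49 + 2.3866 = 7.8766 per hr

Final: 7.8766 /hr


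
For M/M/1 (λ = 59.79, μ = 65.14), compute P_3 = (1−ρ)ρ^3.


ρ = 59.79/65.14 = 0.9179
P_n = (1−ρ)·ρ^n = (1 − 0.9179)·0.9179^3 = 0.08213·0.773290 = 0.063511

Final: 0.063511


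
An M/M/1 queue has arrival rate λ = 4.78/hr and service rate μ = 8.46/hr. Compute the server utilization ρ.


ρ = λ/μ = 4.78/8.46 = 0.5650

Final: 0.5650


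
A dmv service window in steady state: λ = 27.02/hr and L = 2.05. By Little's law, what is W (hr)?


W = L/λ = 2.05/27.02 = 0.07587 hr

Final: 0.07587 hr


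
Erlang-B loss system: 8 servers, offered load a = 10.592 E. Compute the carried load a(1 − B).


B(8,10.592) = 0.365191 (Erlang-B)
Carried load = a(1 − B) = 10.592·(1 − 0.365191) = 10.592·0.634809 = 6.7239 E

Final: 6.7239 Erlangs


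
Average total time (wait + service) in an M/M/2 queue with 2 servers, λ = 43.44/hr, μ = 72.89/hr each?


a = 0.5960; ρ = 0.2980; P₀ = 0.540852
Lq = P₀·a^c·ρ/(c!(1−ρ)²) = 0.05807
Wq = Lq/λ = 0.05807/43.44 = 0.001337 hr
W = Wq + 1/μ = 0.001337 + 0.01372 = 0.01506 hr

Final: 0.01506 hr


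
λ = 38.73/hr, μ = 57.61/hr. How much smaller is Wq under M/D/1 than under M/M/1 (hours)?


ρ = 38.73/57.61 = 0.6723
Wq(M/M/1) = ρ/(μ−λ) = 0.6723/18.88 = 0.03561 hr
Wq(M/D/1) = ρ/(2(μ−λ)) = 0.01780 hr
Savings = 0.03561 − 0.01780 = 0.01780 hr

Final: 0.01780 hr


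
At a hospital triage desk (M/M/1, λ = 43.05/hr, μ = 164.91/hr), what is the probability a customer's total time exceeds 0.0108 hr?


W ~ Exponential(μ−λ) for M/M/1.
μ − λ = 164.91 − 43.05 = 121.8600
P(W > t) = e^{−(μ−λ)t} = e^{−1.3161} = 0.268182

Final: 0.268182


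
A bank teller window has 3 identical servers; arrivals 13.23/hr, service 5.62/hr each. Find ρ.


ρ = λ/(cμ) = 13.23/(3·5.62) = 13.23/16.86 = 0.7847

Final: 0.7847


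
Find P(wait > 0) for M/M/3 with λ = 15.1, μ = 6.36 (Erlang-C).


a = λ/μ = 2.3742; ρ = a/3 = 0.7914
P₀ = 0.059222 (from M/M/c formula)
C(c,a) = [a^c/(c!(1−ρ))]·P₀ = [13.38319/(6·0.2086)]·0.059222
= 10.69310·0.059222 = 0.633261

Final: 0.633261


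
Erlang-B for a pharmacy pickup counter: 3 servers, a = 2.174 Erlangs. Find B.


B(c,a) = (a^c/c!) / Σ_{k=0}^{c} a^k/k!
a^3/3! = 1.712487
Σ terms (k=0..3): 1.00000 + 2.17400 + 2.36314 + 1.71249 = 7.249625
B = 1.712487/7.249625 = 0.236217

Final: 0.236217


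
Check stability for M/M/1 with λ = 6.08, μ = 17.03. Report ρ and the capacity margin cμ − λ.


Total capacity cμ = 1·17.03 = 17.03/hr
ρ = λ/(cμ) = 6.08/17.03 = 0.3570
Stable ⇔ ρ < 1: YES
Spare capacity = cμ − λ = 17.03 − 6.08 = 10.95/hr

Final: ρ = 0.3570; stable; margin = 10.95/hr


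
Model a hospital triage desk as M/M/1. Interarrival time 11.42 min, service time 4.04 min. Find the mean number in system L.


λ = 60/11.42 = 5.2539 /hr
μ = 60/4.04 = 14.8515 /hr
ρ = λ/μ = 5.2539/14.8515 = 0.3538
L = ρ/(1−ρ) = 0.3538/0.6462 = 0.5474

Final: 0.5474


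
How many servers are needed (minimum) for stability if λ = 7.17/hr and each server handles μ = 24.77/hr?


Stability requires cμ > λ ⇔ c > λ/μ.
λ/μ = 7.17/24.77 = 0.2895
Minimum integer c = ⌊0.2895⌋ + 1 = 1
Check: 1·24.77 = 24.77 > 7.17, while 0·24.77 = 0.00 ≤ 7.17

Final: 1 servers


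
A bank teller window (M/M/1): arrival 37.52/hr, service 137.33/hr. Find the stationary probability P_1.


ρ = 37.52/137.33 = 0.2732
P_n = (1−ρ)·ρ^n = (1 − 0.2732)·0.2732^1 = 0.7268·0.273211 = 0.198567

Final: 0.198567


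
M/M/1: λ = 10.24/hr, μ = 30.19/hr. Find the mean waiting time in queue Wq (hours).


ρ = 10.24/30.19 = 0.3392
Wq = ρ/(μ−λ) = 0.3392/(30.19 − 10.24) = 0.3392/19.95 = 0.01700 hr

Final: 0.01700 hr


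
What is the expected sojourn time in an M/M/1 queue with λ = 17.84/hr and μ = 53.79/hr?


W = 1/(μ−λ) = 1/(53.79 − 17.84) = 1/35.95 = 0.02782 hr

Final: 0.02782 hr


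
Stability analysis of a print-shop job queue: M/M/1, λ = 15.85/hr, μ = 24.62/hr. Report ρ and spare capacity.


Total capacity cμ = 1·24.62 = 24.62/hr
ρ = λ/(cμ) = 15.85/24.62 = 0.6438
Stable ⇔ ρ < 1: YES
Spare capacity = cμ − λ = 24.62 − 15.85 = 8.77/hr

Final: ρ = 0.6438; stable; margin = 8.77/hr


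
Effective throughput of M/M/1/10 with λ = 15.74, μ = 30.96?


ρ = 0.5084; P_K = (1−ρ)ρ^10/(1−ρ^11) = 0.0005674
λ_eff = λ(1 − P_K) = 15.74·(1 − 0.0005674) = 15.74·0.999433 = 15.7311 /hr

Final: 15.7311 /hr


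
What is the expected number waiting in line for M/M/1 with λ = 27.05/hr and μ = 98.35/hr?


ρ = 27.05/98.35 = 0.2750
Lq = ρ²/(1−ρ) = 0.07565/0.7250 = 0.1043

Final: 0.1043


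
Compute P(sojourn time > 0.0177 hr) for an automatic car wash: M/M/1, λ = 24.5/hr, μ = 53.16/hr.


W ~ Exponential(μ−λ) for M/M/1.
μ − λ = 53.16 − 24.5 = 28.6600
P(W > t) = e^{−(μ−λ)t} = e^{−0.5073} = 0.602130

Final: 0.602130


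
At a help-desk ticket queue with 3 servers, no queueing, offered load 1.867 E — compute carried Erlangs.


B(3,1.867) = 0.190471 (Erlang-B)
Carried load = a(1 − B) = 1.867·(1 − 0.190471) = 1.867·0.809529 = 1.5114 E

Final: 1.5114 Erlangs


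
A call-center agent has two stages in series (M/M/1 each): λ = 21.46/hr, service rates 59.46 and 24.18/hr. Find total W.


Each node sees arrival rate λ = 21.46/hr (tandem ⇒ throughput preserved).
W₁ = 1/(μ₁−λ) = 1/(59.46−21.46) = 0.02632 hr
W₂ = 1/(μ₂−λ) = 1/(24.18−21.46) = 0.36765 hr
W_total = W₁ + W₂ = 0.02632 + 0.36765 = 0.39396 hr

Final: 0.39396 hr


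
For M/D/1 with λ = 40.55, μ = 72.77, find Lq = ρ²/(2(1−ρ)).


ρ = 40.55/72.77 = 0.5572
M/D/1: Lq = ρ²/(2(1−ρ)) = 0.3105/(2·0.4428) = 0.35065

Final: 0.35065


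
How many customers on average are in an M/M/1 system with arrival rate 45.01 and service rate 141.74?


ρ = λ/μ = 45.01/141.74 = 0.3176
L = ρ/(1−ρ) = 0.3176/(1 − 0.3176) = 0.3176/0.6824 = 0.4653

Final: 0.4653


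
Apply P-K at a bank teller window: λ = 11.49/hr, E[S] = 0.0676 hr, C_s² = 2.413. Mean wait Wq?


ρ = λ·E[S] = 11.49·0.0676 = 0.7767
E[S²] = E[S]²(1+C_s²) = 0.0676²·(1+2.413) = 0.015597
Wq = λ·E[S²]/(2(1−ρ)) = 11.49·0.015597/(2·0.2233) = 0.40131 hr

Final: 0.40131 hr


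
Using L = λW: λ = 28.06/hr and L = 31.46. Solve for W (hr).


W = L/λ = 31.46/28.06 = 1.1212 hr

Final: 1.1212 hr


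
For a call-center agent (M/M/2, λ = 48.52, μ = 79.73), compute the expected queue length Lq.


a = λ/μ = 0.6086; ρ = a/2 = 0.3043
P₀ = 0.533417
Lq = P₀·a^c·ρ / (c!·(1−ρ)²) = 0.533417·0.37034·0.3043/(2·0.48403)
= 0.06209

Final: 0.06209


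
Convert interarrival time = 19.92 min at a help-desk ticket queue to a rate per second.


λ = 1/(interarrival time) in consistent units.
1 second = 0.0166667 min, so λ = 0.0166667/19.92 = 0.0008367 per second

Final: 0.0008367 /sec


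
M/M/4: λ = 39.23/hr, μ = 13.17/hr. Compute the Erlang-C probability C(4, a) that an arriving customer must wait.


a = λ/μ = 2.9787; ρ = a/4 = 0.7447
P₀ = 0.038958 (from M/M/c formula)
C(c,a) = [a^c/(c!(1−ρ))]·P₀ = [78.72817/(24·0.2553)]·0.038958
= 12.84820·0.038958 = 0.500546

Final: 0.500546


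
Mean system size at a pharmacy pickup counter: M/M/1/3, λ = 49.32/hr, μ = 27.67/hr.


ρ = 49.32/27.67 = 1.7824
L = ρ[1 − (K+1)ρ^K + Kρ^(K+1)] / [(1−ρ)(1−ρ^(K+1))]
Numerator: 1.7824·(1 − 4·5.662937 + 3·10.093822) = 15.381918
Denominator: (-0.7824)·(-9.093822) = 7.115332
L = 15.381918/7.115332 = 2.1618

Final: 2.1618


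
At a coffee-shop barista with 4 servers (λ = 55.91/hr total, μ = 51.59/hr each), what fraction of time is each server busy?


ρ = λ/(cμ) = 55.91/(4·51.59) = 55.91/206.36 = 0.2709

Final: 0.2709


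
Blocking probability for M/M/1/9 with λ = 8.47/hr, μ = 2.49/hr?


ρ = λ/μ = 8.47/2.49 = 3.4016
P_K = (1−ρ)ρ^K/(1−ρ^(K+1)) = (-2.4016·60975.668326)/(1 − 207415.225191)
= -146439.556864/-207414.225191 = 0.706025

Final: 0.706025


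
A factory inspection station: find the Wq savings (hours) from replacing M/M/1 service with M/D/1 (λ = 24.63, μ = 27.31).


ρ = 24.63/27.31 = 0.9019
Wq(M/M/1) = ρ/(μ−λ) = 0.9019/2.68 = 0.33652 hr
Wq(M/D/1) = ρ/(2(μ−λ)) = 0.16826 hr
Savings = 0.33652 − 0.16826 = 0.16826 hr

Final: 0.16826 hr


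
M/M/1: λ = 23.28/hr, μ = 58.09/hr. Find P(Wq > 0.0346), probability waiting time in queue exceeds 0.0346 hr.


ρ = 23.28/58.09 = 0.4008
P(Wq > t) = ρ·e^{−(μ−λ)t} = 0.4008·e^{−1.2044}
= 0.4008·0.299864 = 0.120173

Final: 0.120173


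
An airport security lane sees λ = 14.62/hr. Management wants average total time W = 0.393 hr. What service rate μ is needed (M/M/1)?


W = 1/(μ−λ) ⇒ μ − λ = 1/W = 1/0.393 = 2.5445
μ = λ + 1/W = 14.62 + 2.5445 = 17.1645 per hr

Final: 17.1645 /hr


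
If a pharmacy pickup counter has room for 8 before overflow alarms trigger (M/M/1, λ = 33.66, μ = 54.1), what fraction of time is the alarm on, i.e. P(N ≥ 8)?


ρ = 33.66/54.1 = 0.6222
P(N ≥ n) = ρ^n = 0.6222^8 = 0.022456

Final: 0.022456


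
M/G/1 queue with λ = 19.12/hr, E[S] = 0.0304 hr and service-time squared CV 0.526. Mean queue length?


ρ = λ·E[S] = 19.12·0.0304 = 0.5812
Lq = ρ²(1+C_s²)/(2(1−ρ)) = 0.3378·(1+0.526)/(2·0.4188)
= 0.3378·1.5260/0.8375 = 0.61559

Final: 0.61559


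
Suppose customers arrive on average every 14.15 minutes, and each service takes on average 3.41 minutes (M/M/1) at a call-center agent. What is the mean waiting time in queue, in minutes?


λ = 60/14.15 = 4.2403 /hr
μ = 60/3.41 = 17.5953 /hr
ρ = λ/μ = 4.2403/17.5953 = 0.2410
Wq = ρ/(μ−λ) = 0.2410/(17.5953−4.2403) = 0.01804 hr
In minutes: 0.01804·60 = 1.083 min

Final: 1.083 min


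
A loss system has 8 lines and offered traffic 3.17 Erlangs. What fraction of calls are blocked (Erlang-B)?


B(c,a) = (a^c/c!) / Σ_{k=0}^{c} a^k/k!
a^8/8! = 0.252903
Σ terms (k=0..8): 1.00000 + 3.17000 + 5.02445 + 5.30917 + 4.20752 + 2.66757 + 1.40936 + 0.63824 + 0.25290 = 23.679207
B = 0.252903/23.679207 = 0.010680

Final: 0.010680


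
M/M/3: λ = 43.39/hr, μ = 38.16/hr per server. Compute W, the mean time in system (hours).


a = 1.1371; ρ = 0.3790; P₀ = 0.314657
Lq = P₀·a^c·ρ/(c!(1−ρ)²) = 0.07578
Wq = Lq/λ = 0.07578/43.39 = 0.001746 hr
W = Wq + 1/μ = 0.001746 + 0.02621 = 0.02795 hr

Final: 0.02795 hr


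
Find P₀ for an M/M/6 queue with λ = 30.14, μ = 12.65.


a = λ/μ = 30.14/12.65 = 2.3826; ρ = a/c = 0.3971
Σ_{k=0}^{5} a^k/k! (terms k=0..5) = 1.00000 + 2.38261 + 2.83841 + 2.25428 + 1.34276 + 0.63986 = 10.45792
Tail: a^6/(6!(1−ρ)) = 182.94323/(720·0.6029) = 0.42144
P₀ = 1/(10.45792 + 0.42144) = 1/10.87936 = 0.091917

Final: 0.091917


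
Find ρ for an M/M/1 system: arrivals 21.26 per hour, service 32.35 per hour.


ρ = λ/μ = 21.26/32.35 = 0.6572

Final: 0.6572


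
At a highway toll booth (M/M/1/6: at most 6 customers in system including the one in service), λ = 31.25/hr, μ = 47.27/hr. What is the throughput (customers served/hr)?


ρ = 0.6611; P_K = (1−ρ)ρ^6/(1−ρ^7) = 0.029945
λ_eff = λ(1 − P_K) = 31.25·(1 − 0.029945) = 31.25·0.970055 = 30.3142 /hr

Final: 30.3142 /hr


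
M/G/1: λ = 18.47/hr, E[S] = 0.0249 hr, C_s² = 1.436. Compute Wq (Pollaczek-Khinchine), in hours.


ρ = λ·E[S] = 18.47·0.0249 = 0.4599
E[S²] = E[S]²(1+C_s²) = 0.0249²·(1+1.436) = 0.001510
Wq = λ·E[S²]/(2(1−ρ)) = 18.47·0.001510/(2·0.5401) = 0.02583 hr

Final: 0.02583 hr


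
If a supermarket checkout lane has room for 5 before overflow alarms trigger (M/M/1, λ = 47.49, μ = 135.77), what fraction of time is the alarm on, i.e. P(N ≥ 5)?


ρ = 47.49/135.77 = 0.3498
P(N ≥ n) = ρ^n = 0.3498^5 = 0.005236

Final: 0.005236


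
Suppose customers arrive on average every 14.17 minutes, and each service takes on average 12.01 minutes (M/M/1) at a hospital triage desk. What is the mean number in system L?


λ = 60/14.17 = 4.2343 /hr
μ = 60/12.01 = 4.9958 /hr
ρ = λ/μ = 4.2343/4.9958 = 0.8476
L = ρ/(1−ρ) = 0.8476/0.1524 = 5.5602

Final: 5.5602


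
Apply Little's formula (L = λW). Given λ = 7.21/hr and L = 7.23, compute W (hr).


W = L/λ = 7.23/7.21 = 1.0028 hr

Final: 1.0028 hr


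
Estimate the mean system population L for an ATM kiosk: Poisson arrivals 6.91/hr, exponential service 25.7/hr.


ρ = λ/μ = 6.91/25.7 = 0.2689
L = ρ/(1−ρ) = 0.2689/(1 − 0.2689) = 0.2689/0.7311 = 0.3677

Final: 0.3677


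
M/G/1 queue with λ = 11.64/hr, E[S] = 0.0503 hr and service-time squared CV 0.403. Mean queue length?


ρ = λ·E[S] = 11.64·0.0503 = 0.5855
Lq = ρ²(1+C_s²)/(2(1−ρ)) = 0.3428·(1+0.403)/(2·0.4145)
= 0.3428·1.4030/0.8290 = 0.58015

Final: 0.58015


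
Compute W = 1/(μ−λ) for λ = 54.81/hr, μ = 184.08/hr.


W = 1/(μ−λ) = 1/(184.08 − 54.81) = 1/129.27 = 0.007736 hr

Final: 0.007736 hr


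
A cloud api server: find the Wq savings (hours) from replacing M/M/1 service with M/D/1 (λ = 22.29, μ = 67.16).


ρ = 22.29/67.16 = 0.3319
Wq(M/M/1) = ρ/(μ−λ) = 0.3319/44.87 = 0.007397 hr
Wq(M/D/1) = ρ/(2(μ−λ)) = 0.003698 hr
Savings = 0.007397 − 0.003698 = 0.003698 hr

Final: 0.003698 hr


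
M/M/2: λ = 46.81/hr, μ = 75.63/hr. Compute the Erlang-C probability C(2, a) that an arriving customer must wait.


a = λ/μ = 0.6189; ρ = a/2 = 0.3095
P₀ = 0.527339 (from M/M/c formula)
C(c,a) = [a^c/(c!(1−ρ))]·P₀ = [0.38308/(2·0.6905)]·0.527339
= 0.27738·0.527339 = 0.146273

Final: 0.146273


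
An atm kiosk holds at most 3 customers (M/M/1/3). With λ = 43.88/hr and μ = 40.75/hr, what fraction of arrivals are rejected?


ρ = λ/μ = 43.88/40.75 = 1.0768
P_K = (1−ρ)ρ^K/(1−ρ^(K+1)) = (-0.07681·1.248582)/(1 − 1.344485)
= -0.095903/-0.344485 = 0.278396

Final: 0.278396


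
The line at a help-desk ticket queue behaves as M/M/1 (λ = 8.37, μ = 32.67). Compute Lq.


ρ = 8.37/32.67 = 0.2562
Lq = ρ²/(1−ρ) = 0.06564/0.7438 = 0.08825

Final: 0.08825


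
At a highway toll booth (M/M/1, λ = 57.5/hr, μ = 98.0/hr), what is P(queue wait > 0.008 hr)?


ρ = 57.5/98.0 = 0.5867
P(Wq > t) = ρ·e^{−(μ−λ)t} = 0.5867·e^{−0.3240}
= 0.5867·0.723250 = 0.424356

Final: 0.424356


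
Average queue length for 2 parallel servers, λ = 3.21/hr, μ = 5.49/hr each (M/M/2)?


a = λ/μ = 0.5847; ρ = a/2 = 0.2923
P₀ = 0.547569
Lq = P₀·a^c·ρ / (c!·(1−ρ)²) = 0.547569·0.34187·0.2923/(2·0.50077)
= 0.05464

Final: 0.05464


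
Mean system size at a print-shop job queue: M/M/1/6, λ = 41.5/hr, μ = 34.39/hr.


ρ = 41.5/34.39 = 1.2067
L = ρ[1 − (K+1)ρ^K + Kρ^(K+1)] / [(1−ρ)(1−ρ^(K+1))]
Numerator: 1.2067·(1 − 7·3.088130 + 6·3.726589) = 2.102905
Denominator: (-0.2067)·(-2.726589) = 0.563712
L = 2.102905/0.563712 = 3.7305

Final: 3.7305


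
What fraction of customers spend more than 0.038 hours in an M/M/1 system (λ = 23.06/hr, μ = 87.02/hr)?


W ~ Exponential(μ−λ) for M/M/1.
μ − λ = 87.02 − 23.06 = 63.9600
P(W > t) = e^{−(μ−λ)t} = e^{−2.4305} = 0.087995

Final: 0.087995


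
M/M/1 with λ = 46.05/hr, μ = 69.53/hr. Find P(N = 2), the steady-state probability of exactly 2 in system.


ρ = 46.05/69.53 = 0.6623
P_n = (1−ρ)·ρ^n = (1 − 0.6623)·0.6623^2 = 0.3377·0.438647 = 0.148129

Final: 0.148129


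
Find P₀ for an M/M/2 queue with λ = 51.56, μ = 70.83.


a = λ/μ = 51.56/70.83 = 0.7279; ρ = a/c = 0.3640
Σ_{k=0}^{1} a^k/k! (terms k=0..1) = 1.00000 + 0.72794 = 1.72794
Tail: a^2/(2!(1−ρ)) = 0.52990/(2·0.6360) = 0.41657
P₀ = 1/(1.72794 + 0.41657) = 1/2.14451 = 0.466308

Final: 0.466308


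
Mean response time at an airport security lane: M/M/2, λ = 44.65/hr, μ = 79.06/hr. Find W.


a = 0.5648; ρ = 0.2824; P₀ = 0.559600
Lq = P₀·a^c·ρ/(c!(1−ρ)²) = 0.04894
Wq = Lq/λ = 0.04894/44.65 = 0.001096 hr
W = Wq + 1/μ = 0.001096 + 0.01265 = 0.01374 hr

Final: 0.01374 hr


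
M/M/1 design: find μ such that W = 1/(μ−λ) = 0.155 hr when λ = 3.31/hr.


W = 1/(μ−λ) ⇒ μ − λ = 1/W = 1/0.155 = 6.4516
μ = λ + 1/W = 3.31 + 6.4516 = 9.7616 per hr

Final: 9.7616 /hr


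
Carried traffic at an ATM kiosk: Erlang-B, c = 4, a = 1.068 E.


B(4,1.068) = 0.018722 (Erlang-B)
Carried load = a(1 − B) = 1.068·(1 − 0.018722) = 1.068·0.981278 = 1.0480 E

Final: 1.0480 Erlangs


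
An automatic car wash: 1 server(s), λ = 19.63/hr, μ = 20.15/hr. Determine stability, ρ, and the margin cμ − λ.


Total capacity cμ = 1·20.15 = 20.15/hr
ρ = λ/(cμ) = 19.63/20.15 = 0.9742
Stable ⇔ ρ < 1: YES
Spare capacity = cμ − λ = 20.15 − 19.63 = 0.52/hr

Final: ρ = 0.9742; stable; margin = 0.52/hr


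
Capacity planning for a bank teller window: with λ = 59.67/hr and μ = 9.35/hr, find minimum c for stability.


Stability requires cμ > λ ⇔ c > λ/μ.
λ/μ = 59.67/9.35 = 6.3818
Minimum integer c = ⌊6.3818⌋ + 1 = 7
Check: 7·9.35 = 65.45 > 59.67, while 6·9.35 = 56.10 ≤ 59.67

Final: 7 servers


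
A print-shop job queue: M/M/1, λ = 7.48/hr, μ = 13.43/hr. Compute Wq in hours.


ρ = 7.48/13.43 = 0.5570
Wq = ρ/(μ−λ) = 0.5570/(13.43 − 7.48) = 0.5570/5.95 = 0.09361 hr

Final: 0.09361 hr


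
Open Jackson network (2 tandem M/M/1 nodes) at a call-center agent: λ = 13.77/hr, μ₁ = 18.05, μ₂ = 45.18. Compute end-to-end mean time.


Each node sees arrival rate λ = 13.77/hr (tandem ⇒ throughput preserved).
W₁ = 1/(μ₁−λ) = 1/(18.05−13.77) = 0.23364 hr
W₂ = 1/(μ₂−λ) = 1/(45.18−13.77) = 0.03184 hr
W_total = W₁ + W₂ = 0.23364 + 0.03184 = 0.26548 hr

Final: 0.26548 hr


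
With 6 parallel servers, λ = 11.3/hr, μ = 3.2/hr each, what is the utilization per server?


ρ = λ/(cμ) = 11.3/(6·3.2) = 11.3/19.20 = 0.5885

Final: 0.5885


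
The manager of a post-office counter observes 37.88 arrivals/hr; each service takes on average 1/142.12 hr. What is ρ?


ρ = λ/μ = 37.88/142.12 = 0.2665

Final: 0.2665


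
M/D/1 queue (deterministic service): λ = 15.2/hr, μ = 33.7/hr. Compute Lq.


ρ = 15.2/33.7 = 0.4510
M/D/1: Lq = ρ²/(2(1−ρ)) = 0.2034/(2·0.5490) = 0.18529

Final: 0.18529


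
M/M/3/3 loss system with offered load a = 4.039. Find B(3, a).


B(c,a) = (a^c/c!) / Σ_{k=0}^{c} a^k/k!
a^3/3! = 10.981719
Σ terms (k=0..3): 1.00000 + 4.03900 + 8.15676 + 10.98172 = 24.177479
B = 10.981719/24.177479 = 0.454213

Final: 0.454213


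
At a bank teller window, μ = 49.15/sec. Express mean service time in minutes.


Mean service time = 1/μ = 1/49.15 second = 0.02035 second
In minutes: 0.02035 × 0.0166667 = 0.0003391 min

Final: 0.0003391 min


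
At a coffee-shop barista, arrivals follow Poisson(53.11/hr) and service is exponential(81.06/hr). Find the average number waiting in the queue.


ρ = 53.11/81.06 = 0.6552
Lq = ρ²/(1−ρ) = 0.4293/0.3448 = 1.2450

Final: 1.2450


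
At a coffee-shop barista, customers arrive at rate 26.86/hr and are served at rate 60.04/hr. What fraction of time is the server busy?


ρ = λ/μ = 26.86/60.04 = 0.4474

Final: 0.4474


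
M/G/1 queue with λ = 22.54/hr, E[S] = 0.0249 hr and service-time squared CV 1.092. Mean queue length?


ρ = λ·E[S] = 22.54·0.0249 = 0.5612
Lq = ρ²(1+C_s²)/(2(1−ρ)) = 0.3150·(1+1.092)/(2·0.4388)
= 0.3150·2.0920/0.8775 = 0.75096

Final: 0.75096


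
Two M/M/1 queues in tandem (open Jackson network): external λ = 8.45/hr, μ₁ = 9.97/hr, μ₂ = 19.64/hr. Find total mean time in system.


Each node sees arrival rate λ = 8.45/hr (tandem ⇒ throughput preserved).
W₁ = 1/(μ₁−λ) = 1/(9.97−8.45) = 0.65789 hr
W₂ = 1/(μ₂−λ) = 1/(19.64−8.45) = 0.08937 hr
W_total = W₁ + W₂ = 0.65789 + 0.08937 = 0.74726 hr

Final: 0.74726 hr


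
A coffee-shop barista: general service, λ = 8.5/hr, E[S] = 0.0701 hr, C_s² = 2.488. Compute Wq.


ρ = λ·E[S] = 8.5·0.0701 = 0.5958
E[S²] = E[S]²(1+C_s²) = 0.0701²·(1+2.488) = 0.017140
Wq = λ·E[S²]/(2(1−ρ)) = 8.5·0.017140/(2·0.4042) = 0.18024 hr

Final: 0.18024 hr


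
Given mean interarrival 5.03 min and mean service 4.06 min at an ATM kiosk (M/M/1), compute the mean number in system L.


λ = 60/5.03 = 11.9284 /hr
μ = 60/4.06 = 14.7783 /hr
ρ = λ/μ = 11.9284/14.7783 = 0.8072
L = ρ/(1−ρ) = 0.8072/0.1928 = 4.1856

Final: 4.1856


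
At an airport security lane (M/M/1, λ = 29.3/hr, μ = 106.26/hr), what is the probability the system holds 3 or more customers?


ρ = 29.3/106.26 = 0.2757
P(N ≥ n) = ρ^n = 0.2757^3 = 0.020965

Final: 0.020965


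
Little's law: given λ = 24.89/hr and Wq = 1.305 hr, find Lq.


Lq = λWq = 24.89·1.305 = 32.4815

Final: 32.4815


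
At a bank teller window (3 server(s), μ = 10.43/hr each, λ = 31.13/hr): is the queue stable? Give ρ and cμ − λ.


Total capacity cμ = 3·10.43 = 31.29/hr
ρ = λ/(cμ) = 31.13/31.29 = 0.9949
Stable ⇔ ρ < 1: YES
Spare capacity = cμ − λ = 31.29 − 31.13 = 0.16/hr

Final: ρ = 0.9949; stable; margin = 0.16/hr


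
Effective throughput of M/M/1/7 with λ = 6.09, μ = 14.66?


ρ = 0.4154; P_K = (1−ρ)ρ^7/(1−ρ^8) = 0.001249
λ_eff = λ(1 − P_K) = 6.09·(1 − 0.001249) = 6.09·0.998751 = 6.0824 /hr

Final: 6.0824 /hr
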